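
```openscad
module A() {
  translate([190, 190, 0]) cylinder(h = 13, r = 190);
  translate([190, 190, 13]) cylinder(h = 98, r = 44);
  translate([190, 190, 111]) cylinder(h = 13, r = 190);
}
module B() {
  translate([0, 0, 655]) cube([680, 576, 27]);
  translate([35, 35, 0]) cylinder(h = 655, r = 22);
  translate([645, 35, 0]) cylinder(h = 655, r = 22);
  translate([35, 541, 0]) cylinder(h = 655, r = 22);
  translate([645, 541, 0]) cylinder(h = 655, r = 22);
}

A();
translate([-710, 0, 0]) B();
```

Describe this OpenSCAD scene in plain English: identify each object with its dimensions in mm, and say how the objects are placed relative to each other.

A is a spool: two coaxial disc flanges of radius 190 mm and thickness 13 mm, joined by a core cylinder of radius 44 mm and height 98 mm. The lower flange rests on z = 0 and the three cylinders share a vertical axis.

B is a table: top 680 mm (x) × 576 mm (y), 27 mm thick, upper face at z = 682 mm, on four round legs of 44 mm diameter, each leg's bounding box inset 13 mm from the nearest pair of top edges, running from z = 0 to the bottom of the top.

The table is on the floor beside the spool on its −x side.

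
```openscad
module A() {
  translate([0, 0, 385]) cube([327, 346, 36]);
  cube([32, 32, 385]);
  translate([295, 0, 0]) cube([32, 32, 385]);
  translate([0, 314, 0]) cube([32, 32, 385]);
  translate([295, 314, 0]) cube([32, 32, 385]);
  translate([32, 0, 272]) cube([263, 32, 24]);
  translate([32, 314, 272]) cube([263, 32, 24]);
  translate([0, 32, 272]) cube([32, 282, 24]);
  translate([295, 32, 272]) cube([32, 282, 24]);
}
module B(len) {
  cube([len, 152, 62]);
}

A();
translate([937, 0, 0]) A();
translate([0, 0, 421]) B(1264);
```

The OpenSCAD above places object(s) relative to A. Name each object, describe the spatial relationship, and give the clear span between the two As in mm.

A is a stool. B is a beam. A beam spans the tops of two stools. The clear span between the two stools is 610 mm.

Second stool starts at x = 937; first ends at x = 327; clear span = 937 − 327 = 610 mm.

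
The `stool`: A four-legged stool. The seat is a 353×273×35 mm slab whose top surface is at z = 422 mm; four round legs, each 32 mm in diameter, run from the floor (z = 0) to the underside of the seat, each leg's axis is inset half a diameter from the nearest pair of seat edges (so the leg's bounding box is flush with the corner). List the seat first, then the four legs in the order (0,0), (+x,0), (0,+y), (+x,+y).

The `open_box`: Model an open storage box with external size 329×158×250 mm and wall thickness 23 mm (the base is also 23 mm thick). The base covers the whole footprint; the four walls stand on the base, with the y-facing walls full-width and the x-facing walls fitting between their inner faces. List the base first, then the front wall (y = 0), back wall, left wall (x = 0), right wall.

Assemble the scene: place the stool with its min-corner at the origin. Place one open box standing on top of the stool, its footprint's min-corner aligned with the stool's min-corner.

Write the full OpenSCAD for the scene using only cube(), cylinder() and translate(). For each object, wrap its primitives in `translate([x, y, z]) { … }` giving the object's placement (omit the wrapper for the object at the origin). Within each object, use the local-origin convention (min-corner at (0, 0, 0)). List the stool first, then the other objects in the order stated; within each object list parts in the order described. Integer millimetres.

translate([0, 0, 387]) cube([353, 273, 35]);
translate([16, 16, 0]) cylinder(h = 387, r = 16);
translate([337, 16, 0]) cylinder(h = 387, r = 16);
translate([16, 257, 0]) cylinder(h = 387, r = 16);
translate([337, 257, 0]) cylinder(h = 387, r = 16);
translate([0, 0, 422]) {
  cube([329, 158, 23]);
  translate([0, 0, 23]) cube([329, 23, 227]);
  translate([0, 135, 23]) cube([329, 23, 227]);
  translate([0, 23, 23]) cube([23, 112, 227]);
  translate([306, 23, 23]) cube([23, 112, 227]);
}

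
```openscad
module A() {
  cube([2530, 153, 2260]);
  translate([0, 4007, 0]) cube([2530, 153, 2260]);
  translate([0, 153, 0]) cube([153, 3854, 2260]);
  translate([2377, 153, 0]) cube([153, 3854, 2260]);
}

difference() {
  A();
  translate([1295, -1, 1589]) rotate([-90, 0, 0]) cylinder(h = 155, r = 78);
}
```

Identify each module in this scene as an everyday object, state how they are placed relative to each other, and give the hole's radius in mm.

A is a house frame. The house frame has a circular hole through its front wall. The hole's radius is 78 mm.

The subtracted cylinder has r = 78 mm.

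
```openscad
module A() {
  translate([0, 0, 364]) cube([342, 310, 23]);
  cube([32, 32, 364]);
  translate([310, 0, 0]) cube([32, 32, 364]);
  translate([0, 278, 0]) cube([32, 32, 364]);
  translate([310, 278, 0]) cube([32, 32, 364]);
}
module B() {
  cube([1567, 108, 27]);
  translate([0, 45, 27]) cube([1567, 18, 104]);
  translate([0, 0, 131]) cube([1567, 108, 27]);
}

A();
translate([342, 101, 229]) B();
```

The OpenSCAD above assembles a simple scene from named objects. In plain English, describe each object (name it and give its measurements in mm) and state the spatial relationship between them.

A is a four-legged stool. The seat is 342×310 mm, 23 mm thick, top at z = 387 mm. It stands on four square legs, each 32×32 mm in cross-section, from z = 0 to the seat underside, each flush with a corner of the seat.

B is an I-beam lying along x, 1567 mm long. Overall section height 158 mm. Two flanges 108 mm wide (y) and 27 mm thick, one on the floor and one at the top; a web 18 mm thick runs between them, centred on the flange width.

The I-beam is beside the stool with their tops flush at z = 387.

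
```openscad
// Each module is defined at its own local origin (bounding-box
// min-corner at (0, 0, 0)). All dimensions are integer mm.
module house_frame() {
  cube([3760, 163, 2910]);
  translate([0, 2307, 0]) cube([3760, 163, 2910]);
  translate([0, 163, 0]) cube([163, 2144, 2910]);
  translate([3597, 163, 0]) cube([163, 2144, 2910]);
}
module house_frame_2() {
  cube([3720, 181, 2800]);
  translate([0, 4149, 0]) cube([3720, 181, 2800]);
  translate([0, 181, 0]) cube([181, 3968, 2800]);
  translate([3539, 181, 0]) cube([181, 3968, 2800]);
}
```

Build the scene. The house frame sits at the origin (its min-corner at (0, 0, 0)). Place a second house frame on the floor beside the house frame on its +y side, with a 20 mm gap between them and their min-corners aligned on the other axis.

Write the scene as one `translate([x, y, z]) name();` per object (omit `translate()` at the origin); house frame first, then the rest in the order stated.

house_frame();
translate([0, 2490, 0]) house_frame_2();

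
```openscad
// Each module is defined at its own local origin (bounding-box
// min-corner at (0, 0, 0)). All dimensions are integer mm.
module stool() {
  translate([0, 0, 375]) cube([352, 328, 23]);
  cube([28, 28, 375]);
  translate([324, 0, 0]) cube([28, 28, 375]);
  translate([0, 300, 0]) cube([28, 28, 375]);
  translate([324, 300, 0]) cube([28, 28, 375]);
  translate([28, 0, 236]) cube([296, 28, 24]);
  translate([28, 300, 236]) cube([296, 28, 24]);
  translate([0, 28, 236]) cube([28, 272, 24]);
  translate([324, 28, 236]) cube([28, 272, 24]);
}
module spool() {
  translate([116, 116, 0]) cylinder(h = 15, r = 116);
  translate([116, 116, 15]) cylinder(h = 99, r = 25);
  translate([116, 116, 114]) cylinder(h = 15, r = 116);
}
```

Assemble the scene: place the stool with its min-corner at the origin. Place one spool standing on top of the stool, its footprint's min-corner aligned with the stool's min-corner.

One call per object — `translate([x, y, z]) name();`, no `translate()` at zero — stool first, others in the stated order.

stool();
translate([0, 0, 398]) spool();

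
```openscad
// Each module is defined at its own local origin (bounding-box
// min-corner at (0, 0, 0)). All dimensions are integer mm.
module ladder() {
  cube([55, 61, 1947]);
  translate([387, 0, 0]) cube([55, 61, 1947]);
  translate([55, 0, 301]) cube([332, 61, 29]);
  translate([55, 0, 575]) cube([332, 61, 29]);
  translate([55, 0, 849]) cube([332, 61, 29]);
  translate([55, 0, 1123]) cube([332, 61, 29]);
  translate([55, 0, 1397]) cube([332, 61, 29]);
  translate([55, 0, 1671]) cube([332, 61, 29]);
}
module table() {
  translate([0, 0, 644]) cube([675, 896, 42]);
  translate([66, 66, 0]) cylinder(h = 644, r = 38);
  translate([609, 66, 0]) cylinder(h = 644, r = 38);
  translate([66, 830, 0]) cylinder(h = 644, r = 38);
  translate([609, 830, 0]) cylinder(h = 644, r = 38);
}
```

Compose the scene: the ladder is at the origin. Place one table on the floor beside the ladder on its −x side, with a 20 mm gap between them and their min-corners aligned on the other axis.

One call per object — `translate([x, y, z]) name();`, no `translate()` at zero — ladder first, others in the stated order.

ladder();
translate([-695, 0, 0]) table();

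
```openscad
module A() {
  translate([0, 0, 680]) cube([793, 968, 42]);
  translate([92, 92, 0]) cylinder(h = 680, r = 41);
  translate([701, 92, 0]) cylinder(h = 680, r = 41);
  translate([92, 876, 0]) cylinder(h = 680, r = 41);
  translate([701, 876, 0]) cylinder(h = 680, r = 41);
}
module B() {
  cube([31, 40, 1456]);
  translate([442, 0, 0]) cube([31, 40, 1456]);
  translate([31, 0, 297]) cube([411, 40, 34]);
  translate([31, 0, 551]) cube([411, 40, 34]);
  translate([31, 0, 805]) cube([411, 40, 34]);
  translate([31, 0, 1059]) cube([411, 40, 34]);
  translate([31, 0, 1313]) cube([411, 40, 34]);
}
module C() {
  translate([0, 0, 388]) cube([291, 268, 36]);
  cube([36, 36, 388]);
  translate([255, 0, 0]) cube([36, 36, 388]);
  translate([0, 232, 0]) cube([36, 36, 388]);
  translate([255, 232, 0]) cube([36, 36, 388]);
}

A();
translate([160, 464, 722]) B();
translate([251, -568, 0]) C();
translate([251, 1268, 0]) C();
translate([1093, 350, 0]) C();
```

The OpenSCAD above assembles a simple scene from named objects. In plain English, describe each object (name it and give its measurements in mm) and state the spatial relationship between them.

A is a rectangular dining table. The top is 793×968×42 mm with its upper surface at z = 722 mm. It stands on four round legs of 82 mm diameter, each leg's bounding box inset 51 mm from the nearest pair of top edges, running from the floor to the underside of the top.

B is a straight ladder. Two 31×40 mm vertical rails, 1456 mm tall, stand 473 mm apart (outside-to-outside) with their front faces coplanar on the −y side. 5 rungs, each 40 mm deep and 34 mm tall, span between the inner faces of the rails, front faces flush with the rails. The lowest rung's underside is at z = 297 mm and rungs are spaced 254 mm apart (underside to underside).

C is a four-legged stool. The seat is a 291×268×36 mm slab whose top surface is at z = 424 mm; four square legs, each 36×36 mm in cross-section, run from the floor (z = 0) to the underside of the seat, each flush with a corner of the seat.

The ladder is on top of the table, centred. Three stools sit around the table at the −y, +y, +x sides.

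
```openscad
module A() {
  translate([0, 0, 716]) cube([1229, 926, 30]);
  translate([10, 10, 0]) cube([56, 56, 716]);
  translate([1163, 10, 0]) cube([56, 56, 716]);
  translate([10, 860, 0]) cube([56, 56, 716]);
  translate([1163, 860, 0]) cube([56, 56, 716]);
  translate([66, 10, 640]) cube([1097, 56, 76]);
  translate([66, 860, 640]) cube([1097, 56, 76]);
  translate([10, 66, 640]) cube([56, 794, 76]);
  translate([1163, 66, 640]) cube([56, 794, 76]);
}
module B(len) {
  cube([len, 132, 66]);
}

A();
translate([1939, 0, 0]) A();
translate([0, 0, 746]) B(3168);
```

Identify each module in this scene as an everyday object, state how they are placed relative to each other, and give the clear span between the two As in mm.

A is a table. B is a beam. A beam spans the tops of two tables. The clear span between the two tables is 710 mm.

Second table starts at x = 1939; first ends at x = 1229; clear span = 1939 − 1229 = 710 mm.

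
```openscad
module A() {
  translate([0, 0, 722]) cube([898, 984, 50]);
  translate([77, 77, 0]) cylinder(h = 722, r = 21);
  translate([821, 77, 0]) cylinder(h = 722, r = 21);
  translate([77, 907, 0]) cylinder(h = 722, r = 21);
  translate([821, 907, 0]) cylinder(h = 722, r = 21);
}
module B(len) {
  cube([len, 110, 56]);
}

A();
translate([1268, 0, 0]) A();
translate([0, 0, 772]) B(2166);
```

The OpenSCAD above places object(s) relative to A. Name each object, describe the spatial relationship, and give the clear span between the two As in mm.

A is a table. B is a beam. A beam spans the tops of two tables. The clear span between the two tables is 370 mm.

Second table starts at x = 1268; first ends at x = 898; clear span = 1268 − 898 = 370 mm.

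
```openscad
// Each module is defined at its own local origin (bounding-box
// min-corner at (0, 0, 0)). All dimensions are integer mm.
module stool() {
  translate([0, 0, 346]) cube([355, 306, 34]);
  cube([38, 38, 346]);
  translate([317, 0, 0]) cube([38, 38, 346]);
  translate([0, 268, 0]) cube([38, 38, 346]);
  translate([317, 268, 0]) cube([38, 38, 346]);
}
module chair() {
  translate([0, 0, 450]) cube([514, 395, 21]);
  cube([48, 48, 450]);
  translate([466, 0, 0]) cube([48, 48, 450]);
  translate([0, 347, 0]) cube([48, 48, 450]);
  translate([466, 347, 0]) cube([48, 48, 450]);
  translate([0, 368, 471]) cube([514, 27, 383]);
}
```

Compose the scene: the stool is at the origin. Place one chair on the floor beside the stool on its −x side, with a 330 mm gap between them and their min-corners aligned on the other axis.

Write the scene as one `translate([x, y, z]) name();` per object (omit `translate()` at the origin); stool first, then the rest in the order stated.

stool();
translate([-844, 0, 0]) chair();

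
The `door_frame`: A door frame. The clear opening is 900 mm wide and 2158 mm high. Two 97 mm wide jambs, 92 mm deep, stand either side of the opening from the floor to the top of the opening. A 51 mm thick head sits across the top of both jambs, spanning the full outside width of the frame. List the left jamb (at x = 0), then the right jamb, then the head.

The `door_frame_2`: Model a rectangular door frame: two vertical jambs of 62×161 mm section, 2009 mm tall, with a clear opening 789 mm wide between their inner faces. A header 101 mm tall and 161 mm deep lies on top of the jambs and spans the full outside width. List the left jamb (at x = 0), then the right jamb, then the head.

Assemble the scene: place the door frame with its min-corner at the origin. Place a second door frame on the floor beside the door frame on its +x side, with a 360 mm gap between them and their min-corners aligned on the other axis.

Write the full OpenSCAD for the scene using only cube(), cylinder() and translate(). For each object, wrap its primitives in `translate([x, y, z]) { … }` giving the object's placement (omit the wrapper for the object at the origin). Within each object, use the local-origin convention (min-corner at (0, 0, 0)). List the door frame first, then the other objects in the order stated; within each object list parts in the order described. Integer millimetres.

cube([97, 92, 2158]);
translate([997, 0, 0]) cube([97, 92, 2158]);
translate([0, 0, 2158]) cube([1094, 92, 51]);
translate([1454, 0, 0]) {
  cube([62, 161, 2009]);
  translate([851, 0, 0]) cube([62, 161, 2009]);
  translate([0, 0, 2009]) cube([913, 161, 101]);
}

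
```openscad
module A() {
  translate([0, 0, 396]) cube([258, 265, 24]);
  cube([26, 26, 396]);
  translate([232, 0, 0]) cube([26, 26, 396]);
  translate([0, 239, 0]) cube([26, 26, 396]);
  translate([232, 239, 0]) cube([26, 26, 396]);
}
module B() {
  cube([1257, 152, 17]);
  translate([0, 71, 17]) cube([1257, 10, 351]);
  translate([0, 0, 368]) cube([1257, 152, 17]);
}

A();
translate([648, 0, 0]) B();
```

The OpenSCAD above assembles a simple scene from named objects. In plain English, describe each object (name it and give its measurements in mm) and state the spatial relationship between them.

A is a four-legged stool. The seat is 258×265 mm, 24 mm thick, top at z = 420 mm. It stands on four square legs, each 26×26 mm in cross-section, from z = 0 to the seat underside, each flush with a corner of the seat.

B is an I-beam lying along x, 1257 mm long. Overall section height 385 mm. Two flanges 152 mm wide (y) and 17 mm thick, one on the floor and one at the top; a web 10 mm thick runs between them, centred on the flange width.

The I-beam is on the floor beside the stool on its +x side.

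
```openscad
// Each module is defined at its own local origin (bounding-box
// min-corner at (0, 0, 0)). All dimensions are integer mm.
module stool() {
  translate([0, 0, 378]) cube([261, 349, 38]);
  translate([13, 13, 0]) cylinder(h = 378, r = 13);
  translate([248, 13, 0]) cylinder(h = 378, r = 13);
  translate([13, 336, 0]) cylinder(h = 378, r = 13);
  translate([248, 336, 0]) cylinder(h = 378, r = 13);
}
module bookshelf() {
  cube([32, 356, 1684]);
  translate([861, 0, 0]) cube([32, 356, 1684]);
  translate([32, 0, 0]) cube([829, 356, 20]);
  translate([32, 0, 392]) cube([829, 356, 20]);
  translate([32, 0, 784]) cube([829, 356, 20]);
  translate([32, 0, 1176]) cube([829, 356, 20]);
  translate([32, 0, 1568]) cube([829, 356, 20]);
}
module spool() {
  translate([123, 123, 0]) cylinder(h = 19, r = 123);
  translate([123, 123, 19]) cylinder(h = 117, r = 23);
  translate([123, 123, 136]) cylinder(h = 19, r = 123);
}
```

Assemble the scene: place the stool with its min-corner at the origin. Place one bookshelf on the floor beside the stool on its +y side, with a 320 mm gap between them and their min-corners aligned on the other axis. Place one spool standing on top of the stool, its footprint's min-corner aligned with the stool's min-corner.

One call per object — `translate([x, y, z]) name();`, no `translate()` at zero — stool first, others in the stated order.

stool();
translate([0, 669, 0]) bookshelf();
translate([0, 0, 416]) spool();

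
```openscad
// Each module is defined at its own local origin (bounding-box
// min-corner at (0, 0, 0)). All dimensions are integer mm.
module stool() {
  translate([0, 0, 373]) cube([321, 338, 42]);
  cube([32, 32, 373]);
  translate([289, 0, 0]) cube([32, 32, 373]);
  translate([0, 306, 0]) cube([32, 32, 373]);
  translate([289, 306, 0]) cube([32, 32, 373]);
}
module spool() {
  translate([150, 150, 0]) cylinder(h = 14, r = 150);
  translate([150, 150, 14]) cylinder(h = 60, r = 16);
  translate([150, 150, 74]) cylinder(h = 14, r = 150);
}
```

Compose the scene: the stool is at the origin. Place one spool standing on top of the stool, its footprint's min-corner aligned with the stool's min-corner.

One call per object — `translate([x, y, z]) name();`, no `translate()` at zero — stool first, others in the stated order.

stool();
translate([0, 0, 415]) spool();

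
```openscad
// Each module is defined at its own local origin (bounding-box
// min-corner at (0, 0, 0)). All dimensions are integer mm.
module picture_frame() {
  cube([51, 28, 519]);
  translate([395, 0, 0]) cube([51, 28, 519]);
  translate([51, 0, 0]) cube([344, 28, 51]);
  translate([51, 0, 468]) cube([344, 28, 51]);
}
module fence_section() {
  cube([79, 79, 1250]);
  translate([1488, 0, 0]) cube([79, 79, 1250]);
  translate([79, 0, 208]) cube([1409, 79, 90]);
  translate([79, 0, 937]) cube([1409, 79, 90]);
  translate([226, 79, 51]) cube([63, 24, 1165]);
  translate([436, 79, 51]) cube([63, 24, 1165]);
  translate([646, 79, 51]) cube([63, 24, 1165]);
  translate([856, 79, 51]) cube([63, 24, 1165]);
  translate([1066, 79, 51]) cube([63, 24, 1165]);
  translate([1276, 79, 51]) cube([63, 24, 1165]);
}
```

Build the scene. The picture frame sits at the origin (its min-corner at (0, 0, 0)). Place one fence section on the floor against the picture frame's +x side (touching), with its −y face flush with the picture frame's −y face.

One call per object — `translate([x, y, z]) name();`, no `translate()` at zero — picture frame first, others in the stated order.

picture_frame();
translate([446, 0, 0]) fence_section();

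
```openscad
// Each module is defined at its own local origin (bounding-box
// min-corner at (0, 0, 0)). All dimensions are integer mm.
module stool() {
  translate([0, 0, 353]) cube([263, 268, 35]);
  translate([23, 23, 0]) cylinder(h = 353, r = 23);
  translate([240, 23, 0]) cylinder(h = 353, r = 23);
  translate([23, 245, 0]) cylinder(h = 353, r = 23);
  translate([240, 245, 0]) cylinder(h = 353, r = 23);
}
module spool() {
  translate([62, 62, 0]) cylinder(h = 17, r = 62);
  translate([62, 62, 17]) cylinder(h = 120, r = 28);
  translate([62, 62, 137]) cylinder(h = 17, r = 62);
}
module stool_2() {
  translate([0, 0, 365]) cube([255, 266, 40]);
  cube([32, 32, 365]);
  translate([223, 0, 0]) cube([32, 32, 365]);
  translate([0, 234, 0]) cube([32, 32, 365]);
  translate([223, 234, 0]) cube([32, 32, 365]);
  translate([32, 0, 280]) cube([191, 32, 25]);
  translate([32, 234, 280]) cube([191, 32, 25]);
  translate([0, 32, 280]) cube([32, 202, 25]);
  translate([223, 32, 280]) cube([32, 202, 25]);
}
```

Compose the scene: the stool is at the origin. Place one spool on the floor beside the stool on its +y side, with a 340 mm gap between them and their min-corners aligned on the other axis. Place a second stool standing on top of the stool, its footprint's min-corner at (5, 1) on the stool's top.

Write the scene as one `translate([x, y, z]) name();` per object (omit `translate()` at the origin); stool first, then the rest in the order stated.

stool();
translate([0, 608, 0]) spool();
translate([5, 1, 388]) stool_2();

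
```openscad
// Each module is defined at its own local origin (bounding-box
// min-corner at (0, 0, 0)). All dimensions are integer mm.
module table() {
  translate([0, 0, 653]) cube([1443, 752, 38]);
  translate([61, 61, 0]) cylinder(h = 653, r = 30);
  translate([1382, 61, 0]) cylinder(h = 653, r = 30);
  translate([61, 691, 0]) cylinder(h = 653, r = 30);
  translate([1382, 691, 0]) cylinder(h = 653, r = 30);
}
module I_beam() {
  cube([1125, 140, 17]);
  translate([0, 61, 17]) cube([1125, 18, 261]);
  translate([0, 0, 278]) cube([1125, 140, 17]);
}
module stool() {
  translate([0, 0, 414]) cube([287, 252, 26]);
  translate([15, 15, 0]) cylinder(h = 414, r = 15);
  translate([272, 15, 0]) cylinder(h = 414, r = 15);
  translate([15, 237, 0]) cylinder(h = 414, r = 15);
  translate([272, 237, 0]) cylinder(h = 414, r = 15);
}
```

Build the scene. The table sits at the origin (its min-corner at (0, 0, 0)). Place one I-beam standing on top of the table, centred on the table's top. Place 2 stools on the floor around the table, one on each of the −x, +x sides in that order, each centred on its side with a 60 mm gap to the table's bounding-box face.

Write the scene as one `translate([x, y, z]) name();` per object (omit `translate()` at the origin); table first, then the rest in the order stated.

table();
translate([159, 306, 691]) I_beam();
translate([-347, 250, 0]) stool();
translate([1503, 250, 0]) stool();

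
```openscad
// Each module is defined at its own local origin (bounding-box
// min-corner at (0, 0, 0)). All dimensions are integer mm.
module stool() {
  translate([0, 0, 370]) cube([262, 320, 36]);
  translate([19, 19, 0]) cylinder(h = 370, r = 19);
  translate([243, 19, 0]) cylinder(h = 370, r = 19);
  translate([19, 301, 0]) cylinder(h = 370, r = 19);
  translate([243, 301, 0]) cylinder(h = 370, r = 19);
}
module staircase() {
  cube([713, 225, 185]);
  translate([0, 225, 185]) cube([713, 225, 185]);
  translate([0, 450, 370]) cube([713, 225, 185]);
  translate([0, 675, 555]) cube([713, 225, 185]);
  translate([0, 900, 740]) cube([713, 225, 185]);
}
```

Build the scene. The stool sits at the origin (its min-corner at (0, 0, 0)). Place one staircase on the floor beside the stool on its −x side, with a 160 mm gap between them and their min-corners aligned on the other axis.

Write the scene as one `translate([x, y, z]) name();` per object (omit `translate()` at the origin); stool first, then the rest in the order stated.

stool();
translate([-873, 0, 0]) staircase();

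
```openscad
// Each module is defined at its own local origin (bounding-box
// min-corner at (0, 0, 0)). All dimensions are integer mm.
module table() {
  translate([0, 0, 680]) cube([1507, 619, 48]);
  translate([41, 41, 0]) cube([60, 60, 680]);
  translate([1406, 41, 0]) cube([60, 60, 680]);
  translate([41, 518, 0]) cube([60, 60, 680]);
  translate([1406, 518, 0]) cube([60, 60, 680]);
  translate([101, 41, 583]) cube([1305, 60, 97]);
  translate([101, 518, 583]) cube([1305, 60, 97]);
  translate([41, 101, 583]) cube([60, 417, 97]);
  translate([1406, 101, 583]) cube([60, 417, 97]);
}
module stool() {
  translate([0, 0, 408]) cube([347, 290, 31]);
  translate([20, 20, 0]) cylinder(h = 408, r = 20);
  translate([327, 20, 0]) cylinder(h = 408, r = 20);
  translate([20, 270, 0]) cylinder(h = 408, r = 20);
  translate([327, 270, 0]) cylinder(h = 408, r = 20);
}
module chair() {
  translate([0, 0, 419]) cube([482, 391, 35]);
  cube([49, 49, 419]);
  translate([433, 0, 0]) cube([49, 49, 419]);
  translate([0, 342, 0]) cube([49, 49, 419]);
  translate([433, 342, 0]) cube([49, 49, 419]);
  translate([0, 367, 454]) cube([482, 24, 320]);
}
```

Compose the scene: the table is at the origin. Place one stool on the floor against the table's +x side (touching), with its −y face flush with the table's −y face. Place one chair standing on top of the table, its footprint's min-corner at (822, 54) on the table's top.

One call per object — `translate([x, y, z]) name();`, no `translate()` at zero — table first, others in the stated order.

table();
translate([1507, 0, 0]) stool();
translate([822, 54, 728]) chair();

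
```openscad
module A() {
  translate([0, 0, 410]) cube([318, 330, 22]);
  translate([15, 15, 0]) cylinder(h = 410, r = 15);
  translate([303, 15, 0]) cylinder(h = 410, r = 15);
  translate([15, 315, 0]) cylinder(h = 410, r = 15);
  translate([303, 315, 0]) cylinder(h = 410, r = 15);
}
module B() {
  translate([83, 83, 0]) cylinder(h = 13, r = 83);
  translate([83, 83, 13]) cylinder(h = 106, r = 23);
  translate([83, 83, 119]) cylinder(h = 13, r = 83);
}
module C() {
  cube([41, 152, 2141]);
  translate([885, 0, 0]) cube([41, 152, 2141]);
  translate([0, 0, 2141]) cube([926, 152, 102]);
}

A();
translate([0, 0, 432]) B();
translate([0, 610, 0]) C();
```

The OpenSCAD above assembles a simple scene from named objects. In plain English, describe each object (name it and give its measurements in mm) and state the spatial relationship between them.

A is a simple wooden stool: a rectangular seat 318 mm (x) by 330 mm (y), 22 mm thick, top face at z = 432 mm, on four round legs, each 30 mm in diameter. The legs rest on z = 0, each leg's axis is inset half a diameter from the nearest pair of seat edges (so the leg's bounding box is flush with the corner).

B is a spool: two coaxial disc flanges of radius 83 mm and thickness 13 mm, joined by a core cylinder of radius 23 mm and height 106 mm. The lower flange rests on z = 0 and the three cylinders share a vertical axis.

C is a door frame. The clear opening is 844 mm wide and 2141 mm high. Two 41 mm wide jambs, 152 mm deep, stand either side of the opening from the floor to the top of the opening. A 102 mm thick head sits across the top of both jambs, spanning the full outside width of the frame.

The spool is on top of the stool. The door frame is on the floor beside the stool on its +y side.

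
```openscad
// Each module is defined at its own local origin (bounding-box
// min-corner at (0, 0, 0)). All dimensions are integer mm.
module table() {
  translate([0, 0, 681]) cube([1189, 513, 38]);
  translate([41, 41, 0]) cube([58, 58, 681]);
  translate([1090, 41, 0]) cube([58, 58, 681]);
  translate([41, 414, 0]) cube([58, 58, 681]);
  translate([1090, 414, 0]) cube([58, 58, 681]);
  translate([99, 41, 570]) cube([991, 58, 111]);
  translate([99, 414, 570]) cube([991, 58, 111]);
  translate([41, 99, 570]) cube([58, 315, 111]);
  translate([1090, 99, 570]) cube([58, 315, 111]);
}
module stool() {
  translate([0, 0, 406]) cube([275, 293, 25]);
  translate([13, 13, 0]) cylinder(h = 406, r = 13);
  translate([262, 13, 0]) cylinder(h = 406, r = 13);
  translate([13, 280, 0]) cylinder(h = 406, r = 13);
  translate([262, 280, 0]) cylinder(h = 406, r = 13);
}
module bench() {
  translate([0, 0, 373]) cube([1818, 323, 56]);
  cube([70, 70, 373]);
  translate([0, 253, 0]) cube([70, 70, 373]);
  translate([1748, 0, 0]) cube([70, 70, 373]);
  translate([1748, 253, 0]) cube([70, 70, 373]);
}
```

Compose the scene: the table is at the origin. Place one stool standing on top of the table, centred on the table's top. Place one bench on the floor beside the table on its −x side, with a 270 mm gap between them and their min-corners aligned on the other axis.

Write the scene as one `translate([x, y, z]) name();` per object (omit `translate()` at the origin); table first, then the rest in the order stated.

table();
translate([457, 110, 719]) stool();
translate([-2088, 0, 0]) bench();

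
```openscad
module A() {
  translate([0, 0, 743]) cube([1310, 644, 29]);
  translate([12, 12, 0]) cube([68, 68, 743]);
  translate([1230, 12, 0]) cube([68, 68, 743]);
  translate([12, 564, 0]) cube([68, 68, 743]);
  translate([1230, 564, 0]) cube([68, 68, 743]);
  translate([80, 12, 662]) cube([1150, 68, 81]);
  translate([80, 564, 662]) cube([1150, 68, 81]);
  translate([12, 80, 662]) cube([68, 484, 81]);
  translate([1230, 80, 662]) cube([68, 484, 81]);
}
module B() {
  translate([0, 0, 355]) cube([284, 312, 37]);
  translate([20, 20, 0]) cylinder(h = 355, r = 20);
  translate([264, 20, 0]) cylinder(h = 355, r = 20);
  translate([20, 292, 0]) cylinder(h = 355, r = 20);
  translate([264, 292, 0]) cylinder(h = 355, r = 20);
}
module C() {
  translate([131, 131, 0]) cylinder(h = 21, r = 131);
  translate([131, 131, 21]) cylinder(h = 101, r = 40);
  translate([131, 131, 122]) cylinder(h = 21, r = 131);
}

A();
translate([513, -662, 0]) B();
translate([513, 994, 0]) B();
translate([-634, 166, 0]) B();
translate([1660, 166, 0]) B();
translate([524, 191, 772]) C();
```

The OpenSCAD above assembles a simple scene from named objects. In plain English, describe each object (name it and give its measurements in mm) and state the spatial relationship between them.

A is a table: top 1310 mm (x) × 644 mm (y), 29 mm thick, upper face at z = 772 mm, on four 68×68 mm square legs, each inset 12 mm from the nearest pair of top edges, running from z = 0 to the bottom of the top. Four apron rails, 68 mm thick and 81 mm tall, run between adjacent legs with their top edges flush with the underside of the top and their outer faces flush with the legs' outer faces.

B is a four-legged stool. The seat is 284×312 mm, 37 mm thick, top at z = 392 mm. It stands on four round legs, each 40 mm in diameter, from z = 0 to the seat underside, each leg's axis is inset half a diameter from the nearest pair of seat edges (so the leg's bounding box is flush with the corner).

C is a spool: two coaxial disc flanges of radius 131 mm and thickness 21 mm, joined by a core cylinder of radius 40 mm and height 101 mm. The lower flange rests on z = 0 and the three cylinders share a vertical axis.

Four stools sit around the table at the −y, +y, −x, +x sides. The spool is on top of the table, centred.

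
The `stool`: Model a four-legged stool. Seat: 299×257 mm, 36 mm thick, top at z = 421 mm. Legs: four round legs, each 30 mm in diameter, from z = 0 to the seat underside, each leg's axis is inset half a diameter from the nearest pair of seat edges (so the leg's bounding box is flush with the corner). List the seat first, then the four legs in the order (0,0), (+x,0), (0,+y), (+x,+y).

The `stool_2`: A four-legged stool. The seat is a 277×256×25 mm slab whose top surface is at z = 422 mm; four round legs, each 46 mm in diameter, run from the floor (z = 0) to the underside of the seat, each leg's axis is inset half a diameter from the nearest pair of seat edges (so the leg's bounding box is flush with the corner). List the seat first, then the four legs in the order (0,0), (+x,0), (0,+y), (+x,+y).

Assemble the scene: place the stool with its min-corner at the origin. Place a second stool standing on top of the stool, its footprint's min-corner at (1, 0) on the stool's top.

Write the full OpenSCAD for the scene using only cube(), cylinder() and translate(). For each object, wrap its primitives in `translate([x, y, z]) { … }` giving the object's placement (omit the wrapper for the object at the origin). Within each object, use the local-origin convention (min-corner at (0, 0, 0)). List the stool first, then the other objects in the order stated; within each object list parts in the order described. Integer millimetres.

translate([0, 0, 385]) cube([299, 257, 36]);
translate([15, 15, 0]) cylinder(h = 385, r = 15);
translate([284, 15, 0]) cylinder(h = 385, r = 15);
translate([15, 242, 0]) cylinder(h = 385, r = 15);
translate([284, 242, 0]) cylinder(h = 385, r = 15);
translate([1, 0, 421]) {
  translate([0, 0, 397]) cube([277, 256, 25]);
  translate([23, 23, 0]) cylinder(h = 397, r = 23);
  translate([254, 23, 0]) cylinder(h = 397, r = 23);
  translate([23, 233, 0]) cylinder(h = 397, r = 23);
  translate([254, 233, 0]) cylinder(h = 397, r = 23);
}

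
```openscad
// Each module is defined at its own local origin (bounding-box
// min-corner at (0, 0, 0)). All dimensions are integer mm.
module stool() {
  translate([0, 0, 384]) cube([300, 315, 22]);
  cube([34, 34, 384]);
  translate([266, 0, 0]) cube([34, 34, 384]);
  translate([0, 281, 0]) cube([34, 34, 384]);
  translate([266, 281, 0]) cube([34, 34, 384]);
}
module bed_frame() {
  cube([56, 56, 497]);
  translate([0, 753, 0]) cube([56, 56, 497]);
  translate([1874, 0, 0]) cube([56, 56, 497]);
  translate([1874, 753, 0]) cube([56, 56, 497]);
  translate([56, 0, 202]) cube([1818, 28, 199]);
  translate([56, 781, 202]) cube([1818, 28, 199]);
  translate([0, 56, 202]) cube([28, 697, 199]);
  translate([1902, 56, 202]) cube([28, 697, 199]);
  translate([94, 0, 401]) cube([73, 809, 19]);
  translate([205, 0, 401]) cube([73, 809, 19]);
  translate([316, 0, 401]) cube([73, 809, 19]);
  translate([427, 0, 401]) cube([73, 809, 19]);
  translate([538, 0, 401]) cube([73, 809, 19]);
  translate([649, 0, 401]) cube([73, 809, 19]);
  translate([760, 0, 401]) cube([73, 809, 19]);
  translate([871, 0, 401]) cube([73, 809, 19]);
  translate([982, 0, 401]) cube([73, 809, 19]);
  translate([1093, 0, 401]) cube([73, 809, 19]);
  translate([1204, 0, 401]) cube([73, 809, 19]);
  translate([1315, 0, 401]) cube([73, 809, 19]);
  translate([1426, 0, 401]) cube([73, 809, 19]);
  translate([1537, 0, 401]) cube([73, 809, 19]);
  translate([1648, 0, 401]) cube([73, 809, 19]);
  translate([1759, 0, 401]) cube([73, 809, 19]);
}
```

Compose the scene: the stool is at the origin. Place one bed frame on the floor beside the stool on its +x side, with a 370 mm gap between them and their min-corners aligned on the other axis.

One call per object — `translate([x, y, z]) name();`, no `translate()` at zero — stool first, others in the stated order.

stool();
translate([670, 0, 0]) bed_frame();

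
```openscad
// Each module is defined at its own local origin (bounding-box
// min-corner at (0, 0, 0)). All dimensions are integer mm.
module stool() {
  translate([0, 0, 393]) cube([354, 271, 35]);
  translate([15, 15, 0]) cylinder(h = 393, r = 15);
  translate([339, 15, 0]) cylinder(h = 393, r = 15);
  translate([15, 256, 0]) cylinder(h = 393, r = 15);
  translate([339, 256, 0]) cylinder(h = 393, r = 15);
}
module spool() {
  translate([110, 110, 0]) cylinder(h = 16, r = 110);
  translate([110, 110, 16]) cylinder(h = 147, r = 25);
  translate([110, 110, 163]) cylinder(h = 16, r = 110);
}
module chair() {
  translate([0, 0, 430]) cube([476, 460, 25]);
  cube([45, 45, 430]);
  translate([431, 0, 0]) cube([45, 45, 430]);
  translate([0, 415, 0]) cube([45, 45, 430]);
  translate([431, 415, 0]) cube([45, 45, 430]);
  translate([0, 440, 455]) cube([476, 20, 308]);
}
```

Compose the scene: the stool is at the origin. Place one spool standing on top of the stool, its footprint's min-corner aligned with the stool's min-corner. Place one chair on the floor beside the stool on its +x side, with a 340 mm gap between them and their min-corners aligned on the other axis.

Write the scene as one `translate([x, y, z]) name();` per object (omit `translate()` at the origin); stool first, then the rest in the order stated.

stool();
translate([0, 0, 428]) spool();
translate([694, 0, 0]) chair();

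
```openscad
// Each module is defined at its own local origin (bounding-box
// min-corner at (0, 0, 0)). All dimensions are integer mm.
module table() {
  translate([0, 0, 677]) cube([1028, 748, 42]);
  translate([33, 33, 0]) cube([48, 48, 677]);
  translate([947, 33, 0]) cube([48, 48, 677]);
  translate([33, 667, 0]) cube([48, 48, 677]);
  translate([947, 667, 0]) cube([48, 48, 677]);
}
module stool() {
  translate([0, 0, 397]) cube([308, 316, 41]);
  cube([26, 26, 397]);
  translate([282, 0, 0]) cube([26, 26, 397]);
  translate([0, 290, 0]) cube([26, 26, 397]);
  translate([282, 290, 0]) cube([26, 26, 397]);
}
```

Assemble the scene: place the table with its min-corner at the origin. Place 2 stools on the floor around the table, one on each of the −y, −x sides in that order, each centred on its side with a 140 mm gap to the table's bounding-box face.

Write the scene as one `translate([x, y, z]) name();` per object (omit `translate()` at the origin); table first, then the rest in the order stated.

table();
translate([360, -456, 0]) stool();
translate([-448, 216, 0]) stool();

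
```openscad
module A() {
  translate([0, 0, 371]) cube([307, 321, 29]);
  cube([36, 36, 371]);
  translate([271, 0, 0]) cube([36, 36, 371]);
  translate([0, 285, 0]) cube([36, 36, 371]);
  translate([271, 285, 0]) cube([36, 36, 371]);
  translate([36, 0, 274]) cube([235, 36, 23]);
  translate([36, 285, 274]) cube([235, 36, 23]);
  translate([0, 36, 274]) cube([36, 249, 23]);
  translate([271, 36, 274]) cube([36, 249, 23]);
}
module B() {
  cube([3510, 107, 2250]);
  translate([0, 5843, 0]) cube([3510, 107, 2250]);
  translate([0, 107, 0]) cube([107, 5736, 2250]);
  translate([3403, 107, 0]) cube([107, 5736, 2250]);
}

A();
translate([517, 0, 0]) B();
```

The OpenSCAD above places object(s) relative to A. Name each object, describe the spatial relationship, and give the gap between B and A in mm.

The house frame's nearest face is 210 mm from the stool's +x face.

A is a stool. B is a house frame. The house frame is on the floor beside the stool on its +x side. The gap between the house frame and the stool is 210 mm.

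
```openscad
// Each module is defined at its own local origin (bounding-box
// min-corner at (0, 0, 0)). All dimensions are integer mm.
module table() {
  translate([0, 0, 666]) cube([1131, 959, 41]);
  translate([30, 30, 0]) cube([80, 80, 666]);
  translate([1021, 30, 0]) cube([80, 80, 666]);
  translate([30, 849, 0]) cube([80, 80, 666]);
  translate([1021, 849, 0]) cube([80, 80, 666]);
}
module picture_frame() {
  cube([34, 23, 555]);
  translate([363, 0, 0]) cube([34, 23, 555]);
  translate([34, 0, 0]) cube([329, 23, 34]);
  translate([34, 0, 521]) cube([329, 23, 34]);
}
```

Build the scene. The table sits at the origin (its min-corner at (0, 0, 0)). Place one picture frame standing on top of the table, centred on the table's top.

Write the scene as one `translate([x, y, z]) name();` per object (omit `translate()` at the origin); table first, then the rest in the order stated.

table();
translate([367, 468, 707]) picture_frame();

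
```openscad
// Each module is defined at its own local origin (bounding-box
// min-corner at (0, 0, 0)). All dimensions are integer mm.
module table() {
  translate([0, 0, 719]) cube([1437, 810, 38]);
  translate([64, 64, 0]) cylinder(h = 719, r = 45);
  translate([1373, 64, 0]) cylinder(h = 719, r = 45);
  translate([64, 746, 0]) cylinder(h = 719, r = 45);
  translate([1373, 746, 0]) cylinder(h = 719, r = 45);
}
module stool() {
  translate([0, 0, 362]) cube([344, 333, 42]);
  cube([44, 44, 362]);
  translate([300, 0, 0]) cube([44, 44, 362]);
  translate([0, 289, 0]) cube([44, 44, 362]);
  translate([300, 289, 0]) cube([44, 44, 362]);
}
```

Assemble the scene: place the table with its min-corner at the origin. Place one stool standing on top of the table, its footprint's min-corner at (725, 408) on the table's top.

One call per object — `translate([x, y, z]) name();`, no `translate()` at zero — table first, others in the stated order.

table();
translate([725, 408, 757]) stool();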